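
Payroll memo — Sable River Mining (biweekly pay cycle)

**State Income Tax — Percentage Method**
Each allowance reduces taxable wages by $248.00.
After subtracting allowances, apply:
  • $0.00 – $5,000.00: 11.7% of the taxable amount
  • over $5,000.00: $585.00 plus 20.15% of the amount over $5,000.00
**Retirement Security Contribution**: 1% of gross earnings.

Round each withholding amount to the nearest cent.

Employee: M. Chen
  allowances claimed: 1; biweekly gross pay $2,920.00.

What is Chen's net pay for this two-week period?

State Income Tax: taxable = $2,920.00 − 1×$248.00 = $2,672.00
  11.7% × $2,672.00 = $312.62
Retirement Security Contribution: 1% × $2,920.00 = $29.20
Total withheld: $312.62 + $29.20 = $341.82
Net pay: $2,920.00 − $341.82 = $2,578.18

$2,578.18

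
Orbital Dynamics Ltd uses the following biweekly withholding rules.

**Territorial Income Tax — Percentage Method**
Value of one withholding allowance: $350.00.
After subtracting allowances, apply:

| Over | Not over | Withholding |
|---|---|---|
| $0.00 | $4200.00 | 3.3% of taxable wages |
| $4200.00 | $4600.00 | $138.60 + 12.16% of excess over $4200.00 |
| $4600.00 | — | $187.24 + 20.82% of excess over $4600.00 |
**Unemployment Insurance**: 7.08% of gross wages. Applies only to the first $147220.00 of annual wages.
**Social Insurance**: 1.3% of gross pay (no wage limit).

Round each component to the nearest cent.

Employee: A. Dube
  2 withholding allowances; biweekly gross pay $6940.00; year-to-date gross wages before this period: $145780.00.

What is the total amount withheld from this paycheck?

Territorial Income Tax: taxable = $6940.00 − 2×$350.00 = $6240.00
  $187.24 + 20.82% × ($6240.00 − $4600.00) = $187.24 + 20.82% × $1640.00 = $528.69
Unemployment Insurance: cap $147220.00 − YTD $145780.00 = $1440.00 subject; 7.08% × $1440.00 = $101.95
Social Insurance: 1.3% × $6940.00 = $90.22
Total: $528.69 + $101.95 + $90.22 = $720.86

$720.86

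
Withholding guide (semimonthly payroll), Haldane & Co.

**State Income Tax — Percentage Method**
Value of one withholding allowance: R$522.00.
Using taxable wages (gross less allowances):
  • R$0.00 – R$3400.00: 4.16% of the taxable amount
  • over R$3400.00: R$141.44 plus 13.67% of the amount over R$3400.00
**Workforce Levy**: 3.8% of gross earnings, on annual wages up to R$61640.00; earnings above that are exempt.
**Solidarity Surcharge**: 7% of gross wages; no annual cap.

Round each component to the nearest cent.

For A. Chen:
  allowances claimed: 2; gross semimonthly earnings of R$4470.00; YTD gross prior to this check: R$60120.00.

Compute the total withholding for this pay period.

R$515.65

State Income Tax: taxable = R$4470.00 − 2×R$522.00 = R$3426.00
  R$141.44 + 13.67% × (R$3426.00 − R$3400.00) = R$141.44 + 13.67% × R$26.00 = R$144.99
Workforce Levy: cap R$61640.00 − YTD R$60120.00 = R$1520.00 subject; 3.8% × R$1520.00 = R$57.76
Solidarity Surcharge: 7% × R$4470.00 = R$312.90
Total: R$144.99 + R$57.76 + R$312.90 = R$515.65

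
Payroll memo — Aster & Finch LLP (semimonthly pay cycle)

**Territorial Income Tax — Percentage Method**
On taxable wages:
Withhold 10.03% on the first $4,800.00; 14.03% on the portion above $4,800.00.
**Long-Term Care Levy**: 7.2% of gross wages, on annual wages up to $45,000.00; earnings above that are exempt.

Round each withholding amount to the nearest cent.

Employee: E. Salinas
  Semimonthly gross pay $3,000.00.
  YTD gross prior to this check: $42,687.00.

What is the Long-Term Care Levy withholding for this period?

Long-Term Care Levy: cap $45,000.00 − YTD $42,687.00 = $2,313.00 subject; 7.2% × $2,313.00 = $166.54

$166.54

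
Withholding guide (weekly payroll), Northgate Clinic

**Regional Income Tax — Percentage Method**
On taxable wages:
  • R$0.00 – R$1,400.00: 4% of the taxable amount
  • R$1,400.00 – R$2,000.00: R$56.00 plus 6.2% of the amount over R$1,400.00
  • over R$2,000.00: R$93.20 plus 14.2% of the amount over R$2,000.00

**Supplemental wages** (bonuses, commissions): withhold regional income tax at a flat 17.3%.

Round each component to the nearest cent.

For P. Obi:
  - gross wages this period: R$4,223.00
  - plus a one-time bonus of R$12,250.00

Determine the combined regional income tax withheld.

Regional Income Tax: taxable = R$4,223.00
  R$93.20 + 14.2% × (R$4,223.00 − R$2,000.00) = R$93.20 + 14.2% × R$2,223.00 = R$408.87
Supplemental (17.3% flat on bonus): 17.3% × R$12,250.00 = R$2,119.25
Total regional income tax: R$408.87 + R$2,119.25 = R$2,528.12

R$2,528.12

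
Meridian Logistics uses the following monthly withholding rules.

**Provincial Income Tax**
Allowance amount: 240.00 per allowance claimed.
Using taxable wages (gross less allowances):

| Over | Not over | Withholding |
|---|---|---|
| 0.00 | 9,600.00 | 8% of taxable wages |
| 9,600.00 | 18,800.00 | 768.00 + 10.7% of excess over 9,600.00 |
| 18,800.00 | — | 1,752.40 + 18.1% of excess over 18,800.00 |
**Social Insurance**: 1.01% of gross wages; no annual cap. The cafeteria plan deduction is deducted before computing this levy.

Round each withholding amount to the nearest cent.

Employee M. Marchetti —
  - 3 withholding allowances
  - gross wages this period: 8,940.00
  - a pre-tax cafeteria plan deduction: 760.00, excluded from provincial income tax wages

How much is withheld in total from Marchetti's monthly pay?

Provincial Income Tax: taxable = 8,940.00 − 760.00 − 3×240.00 = 7,460.00
  8% × 7,460.00 = 596.80
Social Insurance: 1.01% × 8,180.00 = 82.62
Total: 596.80 + 82.62 = 679.42

679.42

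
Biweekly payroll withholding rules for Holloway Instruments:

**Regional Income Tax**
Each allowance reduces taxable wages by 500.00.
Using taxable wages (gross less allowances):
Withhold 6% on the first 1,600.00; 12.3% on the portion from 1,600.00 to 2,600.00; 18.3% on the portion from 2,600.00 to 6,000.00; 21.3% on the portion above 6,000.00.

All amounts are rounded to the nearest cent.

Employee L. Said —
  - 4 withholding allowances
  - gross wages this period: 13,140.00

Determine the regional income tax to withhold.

1,936.02

Regional Income Tax: taxable = 13,140.00 − 4×500.00 = 11,140.00
  841.20 + 21.3% × (11,140.00 − 6,000.00) = 841.20 + 21.3% × 5,140.00 = 1,936.02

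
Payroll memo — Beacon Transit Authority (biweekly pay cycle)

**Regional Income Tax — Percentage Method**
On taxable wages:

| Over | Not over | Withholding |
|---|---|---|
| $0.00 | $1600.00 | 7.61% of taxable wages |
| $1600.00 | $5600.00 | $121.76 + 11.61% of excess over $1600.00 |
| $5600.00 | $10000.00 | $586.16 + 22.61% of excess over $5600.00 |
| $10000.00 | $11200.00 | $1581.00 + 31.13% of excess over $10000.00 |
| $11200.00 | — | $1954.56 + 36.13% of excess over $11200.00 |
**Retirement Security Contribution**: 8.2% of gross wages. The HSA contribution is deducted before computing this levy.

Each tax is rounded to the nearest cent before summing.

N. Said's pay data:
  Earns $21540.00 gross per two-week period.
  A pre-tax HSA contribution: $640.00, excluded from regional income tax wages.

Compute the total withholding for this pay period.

$7172.97

Regional Income Tax: taxable = $21540.00 − $640.00 = $20900.00
  $1954.56 + 36.13% × ($20900.00 − $11200.00) = $1954.56 + 36.13% × $9700.00 = $5459.17
Retirement Security Contribution: 8.2% × $20900.00 = $1713.80
Total: $5459.17 + $1713.80 = $7172.97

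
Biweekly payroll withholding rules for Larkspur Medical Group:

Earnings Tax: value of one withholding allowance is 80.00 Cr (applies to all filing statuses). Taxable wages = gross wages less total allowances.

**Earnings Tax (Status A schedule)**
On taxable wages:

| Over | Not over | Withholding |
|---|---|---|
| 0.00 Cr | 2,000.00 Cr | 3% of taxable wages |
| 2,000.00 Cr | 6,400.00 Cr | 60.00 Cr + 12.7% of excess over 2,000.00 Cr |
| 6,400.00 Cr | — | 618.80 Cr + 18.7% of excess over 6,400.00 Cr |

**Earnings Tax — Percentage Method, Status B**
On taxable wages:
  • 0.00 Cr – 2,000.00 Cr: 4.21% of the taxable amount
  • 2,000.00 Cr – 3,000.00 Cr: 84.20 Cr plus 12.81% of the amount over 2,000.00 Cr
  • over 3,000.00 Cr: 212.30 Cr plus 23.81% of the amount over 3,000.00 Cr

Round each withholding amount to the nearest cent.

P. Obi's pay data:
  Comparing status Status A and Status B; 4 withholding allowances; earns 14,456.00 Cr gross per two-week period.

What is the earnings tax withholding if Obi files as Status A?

2,065.43 Cr

Earnings Tax (Status A): taxable = 14,456.00 Cr − 4×80.00 Cr = 14,136.00 Cr
  618.80 Cr + 18.7% × (14,136.00 Cr − 6,400.00 Cr) = 618.80 Cr + 18.7% × 7,736.00 Cr = 2,065.43 Cr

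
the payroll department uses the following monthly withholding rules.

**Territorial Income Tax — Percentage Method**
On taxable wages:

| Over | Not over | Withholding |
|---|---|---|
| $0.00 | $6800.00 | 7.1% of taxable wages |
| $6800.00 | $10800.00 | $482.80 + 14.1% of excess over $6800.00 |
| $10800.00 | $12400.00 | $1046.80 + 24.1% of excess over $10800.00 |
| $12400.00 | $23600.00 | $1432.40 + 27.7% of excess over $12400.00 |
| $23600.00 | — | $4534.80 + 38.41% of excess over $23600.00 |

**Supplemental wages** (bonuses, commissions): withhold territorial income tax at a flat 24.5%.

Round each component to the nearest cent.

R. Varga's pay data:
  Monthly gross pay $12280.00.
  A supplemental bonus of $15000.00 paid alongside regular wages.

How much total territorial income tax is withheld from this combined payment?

$5078.48

Territorial Income Tax: taxable = $12280.00
  $1046.80 + 24.1% × ($12280.00 − $10800.00) = $1046.80 + 24.1% × $1480.00 = $1403.48
Supplemental (24.5% flat on bonus): 24.5% × $15000.00 = $3675.00
Total territorial income tax: $1403.48 + $3675.00 = $5078.48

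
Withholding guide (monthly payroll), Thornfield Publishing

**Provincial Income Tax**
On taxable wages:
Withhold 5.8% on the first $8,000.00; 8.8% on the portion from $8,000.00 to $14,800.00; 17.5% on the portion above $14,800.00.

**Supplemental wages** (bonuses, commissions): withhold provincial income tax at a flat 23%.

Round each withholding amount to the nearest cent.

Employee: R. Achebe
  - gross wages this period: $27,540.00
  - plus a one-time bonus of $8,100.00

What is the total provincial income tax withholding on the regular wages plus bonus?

$5,154.90

Provincial Income Tax: taxable = $27,540.00
  $1,062.40 + 17.5% × ($27,540.00 − $14,800.00) = $1,062.40 + 17.5% × $12,740.00 = $3,291.90
Supplemental (23% flat on bonus): 23% × $8,100.00 = $1,863.00
Total provincial income tax: $3,291.90 + $1,863.00 = $5,154.90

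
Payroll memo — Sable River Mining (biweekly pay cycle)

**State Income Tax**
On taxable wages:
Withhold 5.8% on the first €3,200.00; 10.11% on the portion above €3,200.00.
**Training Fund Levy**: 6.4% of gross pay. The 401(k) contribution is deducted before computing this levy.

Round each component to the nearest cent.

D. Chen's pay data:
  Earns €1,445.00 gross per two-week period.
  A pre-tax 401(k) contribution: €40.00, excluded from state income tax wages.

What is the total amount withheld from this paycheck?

State Income Tax: taxable = €1,445.00 − €40.00 = €1,405.00
  5.8% × €1,405.00 = €81.49
Training Fund Levy: 6.4% × €1,405.00 = €89.92
Total: €81.49 + €89.92 = €171.41

€171.41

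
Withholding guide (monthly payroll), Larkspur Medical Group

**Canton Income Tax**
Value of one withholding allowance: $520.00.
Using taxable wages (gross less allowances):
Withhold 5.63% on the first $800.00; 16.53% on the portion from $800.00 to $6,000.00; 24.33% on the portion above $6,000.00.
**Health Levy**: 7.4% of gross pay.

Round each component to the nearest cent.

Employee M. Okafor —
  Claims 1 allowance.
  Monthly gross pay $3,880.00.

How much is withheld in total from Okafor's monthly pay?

Canton Income Tax: taxable = $3,880.00 − 1×$520.00 = $3,360.00
  $45.04 + 16.53% × ($3,360.00 − $800.00) = $45.04 + 16.53% × $2,560.00 = $468.21
Health Levy: 7.4% × $3,880.00 = $287.12
Total: $468.21 + $287.12 = $755.33

$755.33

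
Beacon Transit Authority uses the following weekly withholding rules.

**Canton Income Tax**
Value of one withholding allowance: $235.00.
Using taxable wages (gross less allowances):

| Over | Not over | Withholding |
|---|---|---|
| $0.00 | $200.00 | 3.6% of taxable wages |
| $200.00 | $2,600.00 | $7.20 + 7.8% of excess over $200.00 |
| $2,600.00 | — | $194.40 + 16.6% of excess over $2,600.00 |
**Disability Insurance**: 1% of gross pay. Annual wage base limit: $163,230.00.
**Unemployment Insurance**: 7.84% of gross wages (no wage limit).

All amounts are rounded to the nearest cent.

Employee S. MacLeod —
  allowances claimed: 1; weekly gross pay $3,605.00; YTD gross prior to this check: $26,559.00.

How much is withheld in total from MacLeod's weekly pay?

$640.90

Canton Income Tax: taxable = $3,605.00 − 1×$235.00 = $3,370.00
  $194.40 + 16.6% × ($3,370.00 − $2,600.00) = $194.40 + 16.6% × $770.00 = $322.22
Disability Insurance: 1% × $3,605.00 = $36.05
Unemployment Insurance: 7.84% × $3,605.00 = $282.63
Total: $322.22 + $36.05 + $282.63 = $640.90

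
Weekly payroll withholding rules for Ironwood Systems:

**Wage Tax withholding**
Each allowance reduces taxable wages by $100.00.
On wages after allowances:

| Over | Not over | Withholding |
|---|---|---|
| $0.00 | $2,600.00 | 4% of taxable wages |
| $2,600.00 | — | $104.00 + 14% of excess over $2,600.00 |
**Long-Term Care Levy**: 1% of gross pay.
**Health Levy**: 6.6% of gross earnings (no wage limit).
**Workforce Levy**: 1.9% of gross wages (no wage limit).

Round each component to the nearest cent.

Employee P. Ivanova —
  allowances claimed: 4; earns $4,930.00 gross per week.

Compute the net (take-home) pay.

$4,087.45

Wage Tax: taxable = $4,930.00 − 4×$100.00 = $4,530.00
  $104.00 + 14% × ($4,530.00 − $2,600.00) = $104.00 + 14% × $1,930.00 = $374.20
Long-Term Care Levy: 1% × $4,930.00 = $49.30
Health Levy: 6.6% × $4,930.00 = $325.38
Workforce Levy: 1.9% × $4,930.00 = $93.67
Total withheld: $374.20 + $49.30 + $325.38 + $93.67 = $842.55
Net pay: $4,930.00 − $842.55 = $4,087.45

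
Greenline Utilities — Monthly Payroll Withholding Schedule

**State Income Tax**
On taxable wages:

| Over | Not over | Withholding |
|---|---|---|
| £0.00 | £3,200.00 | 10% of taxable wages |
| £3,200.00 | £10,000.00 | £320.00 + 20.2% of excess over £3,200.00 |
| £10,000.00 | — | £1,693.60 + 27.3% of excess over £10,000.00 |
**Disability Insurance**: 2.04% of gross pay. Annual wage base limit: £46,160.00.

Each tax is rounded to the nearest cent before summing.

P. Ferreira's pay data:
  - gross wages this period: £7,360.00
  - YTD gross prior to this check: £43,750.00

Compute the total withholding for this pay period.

£1,209.48

State Income Tax: taxable = £7,360.00
  £320.00 + 20.2% × (£7,360.00 − £3,200.00) = £320.00 + 20.2% × £4,160.00 = £1,160.32
Disability Insurance: cap £46,160.00 − YTD £43,750.00 = £2,410.00 subject; 2.04% × £2,410.00 = £49.16
Total: £1,160.32 + £49.16 = £1,209.48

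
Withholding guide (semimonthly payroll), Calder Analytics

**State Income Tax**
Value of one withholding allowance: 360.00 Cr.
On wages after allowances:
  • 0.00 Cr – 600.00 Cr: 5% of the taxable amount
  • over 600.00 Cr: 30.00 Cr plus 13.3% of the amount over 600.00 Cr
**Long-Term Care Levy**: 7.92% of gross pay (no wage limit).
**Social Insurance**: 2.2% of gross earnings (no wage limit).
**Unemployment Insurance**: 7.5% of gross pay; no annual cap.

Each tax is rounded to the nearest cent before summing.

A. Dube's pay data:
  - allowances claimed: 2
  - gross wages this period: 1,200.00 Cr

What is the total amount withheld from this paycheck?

235.44 Cr

State Income Tax: taxable = 1,200.00 Cr − 2×360.00 Cr = 480.00 Cr
  5% × 480.00 Cr = 24.00 Cr
Long-Term Care Levy: 7.92% × 1,200.00 Cr = 95.04 Cr
Social Insurance: 2.2% × 1,200.00 Cr = 26.40 Cr
Unemployment Insurance: 7.5% × 1,200.00 Cr = 90.00 Cr
Total: 24.00 Cr + 95.04 Cr + 26.40 Cr + 90.00 Cr = 235.44 Cr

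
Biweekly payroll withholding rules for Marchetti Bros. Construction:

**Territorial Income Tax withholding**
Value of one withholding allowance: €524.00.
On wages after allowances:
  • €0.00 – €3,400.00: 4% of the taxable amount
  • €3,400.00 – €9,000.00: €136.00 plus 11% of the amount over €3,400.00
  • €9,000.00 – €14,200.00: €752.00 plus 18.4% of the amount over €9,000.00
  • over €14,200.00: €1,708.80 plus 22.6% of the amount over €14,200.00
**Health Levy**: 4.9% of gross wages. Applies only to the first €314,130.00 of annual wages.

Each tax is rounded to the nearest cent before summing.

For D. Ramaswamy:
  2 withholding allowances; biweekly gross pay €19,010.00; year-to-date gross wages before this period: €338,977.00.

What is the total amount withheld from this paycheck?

Territorial Income Tax: taxable = €19,010.00 − 2×€524.00 = €17,962.00
  €1,708.80 + 22.6% × (€17,962.00 − €14,200.00) = €1,708.80 + 22.6% × €3,762.00 = €2,559.01
Health Levy: YTD €338,977.00 ≥ cap €314,130.00 → €0.00
Total: €2,559.01 + €0.00 = €2,559.01

€2,559.01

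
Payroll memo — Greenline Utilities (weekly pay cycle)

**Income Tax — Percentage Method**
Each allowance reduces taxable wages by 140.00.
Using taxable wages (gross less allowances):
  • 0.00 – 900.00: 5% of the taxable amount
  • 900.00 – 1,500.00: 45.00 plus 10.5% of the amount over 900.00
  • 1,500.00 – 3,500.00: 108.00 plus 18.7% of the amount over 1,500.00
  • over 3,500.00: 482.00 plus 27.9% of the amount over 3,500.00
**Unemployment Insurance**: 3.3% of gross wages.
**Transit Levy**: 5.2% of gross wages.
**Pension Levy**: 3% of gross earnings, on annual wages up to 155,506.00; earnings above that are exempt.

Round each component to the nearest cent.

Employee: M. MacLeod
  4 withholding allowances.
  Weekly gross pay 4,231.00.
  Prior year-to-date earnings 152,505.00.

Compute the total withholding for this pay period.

Income Tax: taxable = 4,231.00 − 4×140.00 = 3,671.00
  482.00 + 27.9% × (3,671.00 − 3,500.00) = 482.00 + 27.9% × 171.00 = 529.71
Unemployment Insurance: 3.3% × 4,231.00 = 139.62
Transit Levy: 5.2% × 4,231.00 = 220.01
Pension Levy: cap 155,506.00 − YTD 152,505.00 = 3,001.00 subject; 3% × 3,001.00 = 90.03
Total: 529.71 + 139.62 + 220.01 + 90.03 = 979.37

979.37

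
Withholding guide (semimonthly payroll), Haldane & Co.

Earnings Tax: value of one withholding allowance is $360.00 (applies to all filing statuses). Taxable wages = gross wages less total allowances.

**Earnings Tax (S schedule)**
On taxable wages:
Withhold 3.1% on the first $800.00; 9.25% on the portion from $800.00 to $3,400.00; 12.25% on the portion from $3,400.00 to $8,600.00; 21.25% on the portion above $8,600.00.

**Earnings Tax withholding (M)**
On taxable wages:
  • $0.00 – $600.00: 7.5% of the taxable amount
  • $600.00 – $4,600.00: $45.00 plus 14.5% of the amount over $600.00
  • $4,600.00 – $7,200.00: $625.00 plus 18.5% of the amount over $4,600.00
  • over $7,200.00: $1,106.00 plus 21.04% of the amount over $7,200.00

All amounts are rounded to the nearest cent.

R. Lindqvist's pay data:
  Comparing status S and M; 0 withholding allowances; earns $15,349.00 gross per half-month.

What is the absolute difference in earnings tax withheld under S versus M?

$484.09

Earnings Tax (S): taxable = $15,349.00
  $902.30 + 21.25% × ($15,349.00 − $8,600.00) = $902.30 + 21.25% × $6,749.00 = $2,336.46
Earnings Tax (M): taxable = $15,349.00
  $1,106.00 + 21.04% × ($15,349.00 − $7,200.00) = $1,106.00 + 21.04% × $8,149.00 = $2,820.55
Difference: |$2,336.46 − $2,820.55| = $484.09 (higher under M)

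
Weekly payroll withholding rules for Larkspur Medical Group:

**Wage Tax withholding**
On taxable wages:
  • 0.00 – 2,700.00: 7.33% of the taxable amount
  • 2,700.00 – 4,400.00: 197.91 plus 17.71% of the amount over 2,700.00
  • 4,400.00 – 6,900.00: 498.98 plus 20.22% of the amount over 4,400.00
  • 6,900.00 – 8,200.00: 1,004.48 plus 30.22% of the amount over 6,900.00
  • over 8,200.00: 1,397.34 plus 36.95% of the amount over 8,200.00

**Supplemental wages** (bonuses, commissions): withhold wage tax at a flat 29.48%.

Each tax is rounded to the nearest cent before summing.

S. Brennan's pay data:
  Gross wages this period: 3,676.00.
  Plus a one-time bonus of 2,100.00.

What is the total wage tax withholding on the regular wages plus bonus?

989.84

Wage Tax: taxable = 3,676.00
  197.91 + 17.71% × (3,676.00 − 2,700.00) = 197.91 + 17.71% × 976.00 = 370.76
Supplemental (29.48% flat on bonus): 29.48% × 2,100.00 = 619.08
Total wage tax: 370.76 + 619.08 = 989.84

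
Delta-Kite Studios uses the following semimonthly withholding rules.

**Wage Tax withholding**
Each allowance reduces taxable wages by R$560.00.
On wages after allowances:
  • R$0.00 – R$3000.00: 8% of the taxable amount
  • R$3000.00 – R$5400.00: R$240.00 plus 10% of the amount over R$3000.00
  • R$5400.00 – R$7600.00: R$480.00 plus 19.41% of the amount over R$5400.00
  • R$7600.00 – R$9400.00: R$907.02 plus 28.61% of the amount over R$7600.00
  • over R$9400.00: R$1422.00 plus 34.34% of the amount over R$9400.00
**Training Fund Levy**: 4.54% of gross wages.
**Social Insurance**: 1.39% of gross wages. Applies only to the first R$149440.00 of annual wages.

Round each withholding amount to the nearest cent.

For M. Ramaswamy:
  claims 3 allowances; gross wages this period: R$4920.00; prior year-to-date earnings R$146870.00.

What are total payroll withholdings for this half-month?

Wage Tax: taxable = R$4920.00 − 3×R$560.00 = R$3240.00
  R$240.00 + 10% × (R$3240.00 − R$3000.00) = R$240.00 + 10% × R$240.00 = R$264.00
Training Fund Levy: 4.54% × R$4920.00 = R$223.37
Social Insurance: cap R$149440.00 − YTD R$146870.00 = R$2570.00 subject; 1.39% × R$2570.00 = R$35.72
Total: R$264.00 + R$223.37 + R$35.72 = R$523.09

R$523.09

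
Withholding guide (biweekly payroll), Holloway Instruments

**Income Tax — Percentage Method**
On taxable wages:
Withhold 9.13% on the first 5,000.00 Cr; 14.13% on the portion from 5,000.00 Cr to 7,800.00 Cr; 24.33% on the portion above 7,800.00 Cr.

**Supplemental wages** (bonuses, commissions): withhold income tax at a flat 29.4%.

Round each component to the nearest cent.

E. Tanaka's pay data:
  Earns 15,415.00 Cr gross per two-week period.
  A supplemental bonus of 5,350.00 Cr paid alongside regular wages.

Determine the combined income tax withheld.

4,277.77 Cr

Income Tax: taxable = 15,415.00 Cr
  852.14 Cr + 24.33% × (15,415.00 Cr − 7,800.00 Cr) = 852.14 Cr + 24.33% × 7,615.00 Cr = 2,704.87 Cr
Supplemental (29.4% flat on bonus): 29.4% × 5,350.00 Cr = 1,572.90 Cr
Total income tax: 2,704.87 Cr + 1,572.90 Cr = 4,277.77 Cr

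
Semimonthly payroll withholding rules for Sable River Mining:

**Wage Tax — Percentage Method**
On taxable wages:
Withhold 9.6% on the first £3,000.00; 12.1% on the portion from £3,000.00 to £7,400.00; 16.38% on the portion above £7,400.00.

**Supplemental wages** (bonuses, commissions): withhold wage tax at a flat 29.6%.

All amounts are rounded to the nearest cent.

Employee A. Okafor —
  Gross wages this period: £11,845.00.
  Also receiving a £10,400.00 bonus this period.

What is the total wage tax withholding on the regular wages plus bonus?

£4,626.89

Wage Tax: taxable = £11,845.00
  £820.40 + 16.38% × (£11,845.00 − £7,400.00) = £820.40 + 16.38% × £4,445.00 = £1,548.49
Supplemental (29.6% flat on bonus): 29.6% × £10,400.00 = £3,078.40
Total wage tax: £1,548.49 + £3,078.40 = £4,626.89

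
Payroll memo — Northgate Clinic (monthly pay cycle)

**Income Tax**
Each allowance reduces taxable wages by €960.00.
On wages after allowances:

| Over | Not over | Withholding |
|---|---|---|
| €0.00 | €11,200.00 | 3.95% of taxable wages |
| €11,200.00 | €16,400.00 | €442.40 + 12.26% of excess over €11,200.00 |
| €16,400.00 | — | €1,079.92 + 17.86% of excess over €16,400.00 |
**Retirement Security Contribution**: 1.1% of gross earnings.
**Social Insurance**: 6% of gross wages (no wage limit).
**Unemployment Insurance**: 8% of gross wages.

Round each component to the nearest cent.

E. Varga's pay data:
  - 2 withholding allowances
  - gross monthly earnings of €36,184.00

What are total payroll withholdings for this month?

Income Tax: taxable = €36,184.00 − 2×€960.00 = €34,264.00
  €1,079.92 + 17.86% × (€34,264.00 − €16,400.00) = €1,079.92 + 17.86% × €17,864.00 = €4,270.43
Retirement Security Contribution: 1.1% × €36,184.00 = €398.02
Social Insurance: 6% × €36,184.00 = €2,171.04
Unemployment Insurance: 8% × €36,184.00 = €2,894.72
Total: €4,270.43 + €398.02 + €2,171.04 + €2,894.72 = €9,734.21

€9,734.21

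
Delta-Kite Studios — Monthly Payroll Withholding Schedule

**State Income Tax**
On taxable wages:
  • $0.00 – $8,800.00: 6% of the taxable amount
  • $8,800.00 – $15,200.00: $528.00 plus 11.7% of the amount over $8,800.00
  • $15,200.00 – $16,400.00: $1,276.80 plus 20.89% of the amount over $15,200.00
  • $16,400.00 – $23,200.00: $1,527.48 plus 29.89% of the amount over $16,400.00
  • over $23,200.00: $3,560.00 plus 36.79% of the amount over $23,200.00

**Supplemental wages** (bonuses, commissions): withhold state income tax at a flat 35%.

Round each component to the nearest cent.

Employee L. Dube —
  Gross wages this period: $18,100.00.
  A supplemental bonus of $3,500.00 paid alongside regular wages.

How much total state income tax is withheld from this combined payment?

$3,260.61

State Income Tax: taxable = $18,100.00
  $1,527.48 + 29.89% × ($18,100.00 − $16,400.00) = $1,527.48 + 29.89% × $1,700.00 = $2,035.61
Supplemental (35% flat on bonus): 35% × $3,500.00 = $1,225.00
Total state income tax: $2,035.61 + $1,225.00 = $3,260.61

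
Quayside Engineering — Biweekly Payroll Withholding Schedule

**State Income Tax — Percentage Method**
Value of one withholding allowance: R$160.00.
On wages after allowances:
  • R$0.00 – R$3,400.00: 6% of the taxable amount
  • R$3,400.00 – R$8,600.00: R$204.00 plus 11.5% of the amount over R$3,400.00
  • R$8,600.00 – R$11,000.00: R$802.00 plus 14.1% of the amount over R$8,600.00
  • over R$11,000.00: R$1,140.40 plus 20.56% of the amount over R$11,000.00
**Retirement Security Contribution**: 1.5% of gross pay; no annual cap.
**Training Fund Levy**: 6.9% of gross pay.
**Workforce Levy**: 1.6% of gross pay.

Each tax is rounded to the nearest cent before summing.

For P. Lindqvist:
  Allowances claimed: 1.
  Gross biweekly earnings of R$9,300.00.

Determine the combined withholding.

State Income Tax: taxable = R$9,300.00 − 1×R$160.00 = R$9,140.00
  R$802.00 + 14.1% × (R$9,140.00 − R$8,600.00) = R$802.00 + 14.1% × R$540.00 = R$878.14
Retirement Security Contribution: 1.5% × R$9,300.00 = R$139.50
Training Fund Levy: 6.9% × R$9,300.00 = R$641.70
Workforce Levy: 1.6% × R$9,300.00 = R$148.80
Total: R$878.14 + R$139.50 + R$641.70 + R$148.80 = R$1,808.14

R$1,808.14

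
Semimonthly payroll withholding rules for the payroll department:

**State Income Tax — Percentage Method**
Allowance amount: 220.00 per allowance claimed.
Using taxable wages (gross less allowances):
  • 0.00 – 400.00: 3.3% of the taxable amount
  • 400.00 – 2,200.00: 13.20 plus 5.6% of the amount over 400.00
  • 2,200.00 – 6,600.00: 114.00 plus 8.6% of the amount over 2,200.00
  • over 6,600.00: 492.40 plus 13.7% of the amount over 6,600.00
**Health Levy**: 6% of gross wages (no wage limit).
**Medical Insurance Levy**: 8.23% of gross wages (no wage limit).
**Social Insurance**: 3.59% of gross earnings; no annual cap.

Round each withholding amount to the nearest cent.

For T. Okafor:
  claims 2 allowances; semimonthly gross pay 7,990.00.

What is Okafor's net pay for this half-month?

State Income Tax: taxable = 7,990.00 − 2×220.00 = 7,550.00
  492.40 + 13.7% × (7,550.00 − 6,600.00) = 492.40 + 13.7% × 950.00 = 622.55
Health Levy: 6% × 7,990.00 = 479.40
Medical Insurance Levy: 8.23% × 7,990.00 = 657.58
Social Insurance: 3.59% × 7,990.00 = 286.84
Total withheld: 622.55 + 479.40 + 657.58 + 286.84 = 2,046.37
Net pay: 7,990.00 − 2,046.37 = 5,943.63

5,943.63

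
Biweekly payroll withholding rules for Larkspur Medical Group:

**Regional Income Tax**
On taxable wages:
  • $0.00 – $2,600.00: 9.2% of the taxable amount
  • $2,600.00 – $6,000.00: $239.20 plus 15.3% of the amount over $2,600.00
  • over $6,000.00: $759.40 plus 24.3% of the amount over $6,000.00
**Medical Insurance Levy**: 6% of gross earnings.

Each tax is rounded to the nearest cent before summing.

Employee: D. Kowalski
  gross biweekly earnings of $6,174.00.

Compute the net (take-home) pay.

$5,001.88

Regional Income Tax: taxable = $6,174.00
  $759.40 + 24.3% × ($6,174.00 − $6,000.00) = $759.40 + 24.3% × $174.00 = $801.68
Medical Insurance Levy: 6% × $6,174.00 = $370.44
Total withheld: $801.68 + $370.44 = $1,172.12
Net pay: $6,174.00 − $1,172.12 = $5,001.88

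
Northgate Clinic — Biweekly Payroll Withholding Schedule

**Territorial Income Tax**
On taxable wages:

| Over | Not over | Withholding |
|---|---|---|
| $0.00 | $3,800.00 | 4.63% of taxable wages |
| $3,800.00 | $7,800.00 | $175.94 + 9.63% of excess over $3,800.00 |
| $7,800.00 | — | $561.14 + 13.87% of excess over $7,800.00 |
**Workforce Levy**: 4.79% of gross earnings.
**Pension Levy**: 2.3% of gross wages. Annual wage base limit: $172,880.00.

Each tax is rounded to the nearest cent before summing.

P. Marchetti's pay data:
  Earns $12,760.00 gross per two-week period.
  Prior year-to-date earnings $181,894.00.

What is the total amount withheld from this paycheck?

Territorial Income Tax: taxable = $12,760.00
  $561.14 + 13.87% × ($12,760.00 − $7,800.00) = $561.14 + 13.87% × $4,960.00 = $1,249.09
Workforce Levy: 4.79% × $12,760.00 = $611.20
Pension Levy: YTD $181,894.00 ≥ cap $172,880.00 → $0.00
Total: $1,249.09 + $611.20 + $0.00 = $1,860.29

$1,860.29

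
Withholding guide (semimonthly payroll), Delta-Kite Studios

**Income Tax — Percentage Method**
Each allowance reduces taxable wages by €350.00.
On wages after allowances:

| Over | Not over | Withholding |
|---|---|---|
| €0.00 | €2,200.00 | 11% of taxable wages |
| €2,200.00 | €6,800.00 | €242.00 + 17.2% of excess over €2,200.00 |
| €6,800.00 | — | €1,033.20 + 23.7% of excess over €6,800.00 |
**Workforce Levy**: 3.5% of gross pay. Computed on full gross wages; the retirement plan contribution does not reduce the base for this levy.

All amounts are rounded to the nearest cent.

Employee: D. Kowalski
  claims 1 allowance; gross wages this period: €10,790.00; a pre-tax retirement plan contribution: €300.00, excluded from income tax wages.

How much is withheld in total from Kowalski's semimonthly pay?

€2,202.43

Income Tax: taxable = €10,790.00 − €300.00 − 1×€350.00 = €10,140.00
  €1,033.20 + 23.7% × (€10,140.00 − €6,800.00) = €1,033.20 + 23.7% × €3,340.00 = €1,824.78
Workforce Levy: 3.5% × €10,790.00 = €377.65
Total: €1,824.78 + €377.65 = €2,202.43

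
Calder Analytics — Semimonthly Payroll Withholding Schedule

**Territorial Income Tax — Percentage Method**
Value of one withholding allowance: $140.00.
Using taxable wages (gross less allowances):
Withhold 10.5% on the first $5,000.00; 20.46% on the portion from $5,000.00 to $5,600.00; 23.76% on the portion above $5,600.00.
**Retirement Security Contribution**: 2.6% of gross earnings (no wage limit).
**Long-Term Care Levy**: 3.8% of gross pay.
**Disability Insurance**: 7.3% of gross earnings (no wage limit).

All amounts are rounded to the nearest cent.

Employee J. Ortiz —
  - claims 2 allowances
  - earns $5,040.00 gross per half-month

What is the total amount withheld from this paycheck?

Territorial Income Tax: taxable = $5,040.00 − 2×$140.00 = $4,760.00
  10.5% × $4,760.00 = $499.80
Retirement Security Contribution: 2.6% × $5,040.00 = $131.04
Long-Term Care Levy: 3.8% × $5,040.00 = $191.52
Disability Insurance: 7.3% × $5,040.00 = $367.92
Total: $499.80 + $131.04 + $191.52 + $367.92 = $1,190.28

$1,190.28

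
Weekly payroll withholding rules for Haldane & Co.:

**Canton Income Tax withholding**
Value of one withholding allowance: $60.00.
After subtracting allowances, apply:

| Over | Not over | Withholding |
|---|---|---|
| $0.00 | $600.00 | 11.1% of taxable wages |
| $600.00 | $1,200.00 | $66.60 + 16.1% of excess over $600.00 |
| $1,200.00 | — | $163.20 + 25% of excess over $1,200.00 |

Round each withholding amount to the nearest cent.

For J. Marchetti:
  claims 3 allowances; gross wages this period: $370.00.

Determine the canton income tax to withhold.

$21.09

Canton Income Tax: taxable = $370.00 − 3×$60.00 = $190.00
  11.1% × $190.00 = $21.09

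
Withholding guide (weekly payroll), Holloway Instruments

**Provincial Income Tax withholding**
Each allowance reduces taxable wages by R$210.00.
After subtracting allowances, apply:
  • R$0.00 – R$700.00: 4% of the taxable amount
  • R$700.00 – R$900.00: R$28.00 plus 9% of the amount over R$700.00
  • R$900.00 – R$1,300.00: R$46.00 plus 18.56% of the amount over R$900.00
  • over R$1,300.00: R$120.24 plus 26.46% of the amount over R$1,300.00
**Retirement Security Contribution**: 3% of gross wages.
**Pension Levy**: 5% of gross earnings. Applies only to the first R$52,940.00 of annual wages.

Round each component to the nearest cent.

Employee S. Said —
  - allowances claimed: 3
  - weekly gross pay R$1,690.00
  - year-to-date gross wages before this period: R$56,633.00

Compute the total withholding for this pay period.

Provincial Income Tax: taxable = R$1,690.00 − 3×R$210.00 = R$1,060.00
  R$46.00 + 18.56% × (R$1,060.00 − R$900.00) = R$46.00 + 18.56% × R$160.00 = R$75.70
Retirement Security Contribution: 3% × R$1,690.00 = R$50.70
Pension Levy: YTD R$56,633.00 ≥ cap R$52,940.00 → R$0.00
Total: R$75.70 + R$50.70 + R$0.00 = R$126.40

R$126.40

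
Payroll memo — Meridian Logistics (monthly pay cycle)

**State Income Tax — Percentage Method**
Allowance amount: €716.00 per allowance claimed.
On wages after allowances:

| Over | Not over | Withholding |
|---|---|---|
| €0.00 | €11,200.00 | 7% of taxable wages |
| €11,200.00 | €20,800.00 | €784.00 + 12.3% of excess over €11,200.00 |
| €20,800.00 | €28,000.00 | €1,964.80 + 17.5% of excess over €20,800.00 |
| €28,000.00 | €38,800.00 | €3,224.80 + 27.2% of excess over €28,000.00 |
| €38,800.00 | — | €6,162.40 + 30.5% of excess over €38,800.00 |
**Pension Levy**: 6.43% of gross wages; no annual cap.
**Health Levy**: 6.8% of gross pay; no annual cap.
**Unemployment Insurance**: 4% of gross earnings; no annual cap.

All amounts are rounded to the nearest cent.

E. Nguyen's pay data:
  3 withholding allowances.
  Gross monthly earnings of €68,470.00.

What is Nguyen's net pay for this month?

€42,116.01

State Income Tax: taxable = €68,470.00 − 3×€716.00 = €66,322.00
  €6,162.40 + 30.5% × (€66,322.00 − €38,800.00) = €6,162.40 + 30.5% × €27,522.00 = €14,556.61
Pension Levy: 6.43% × €68,470.00 = €4,402.62
Health Levy: 6.8% × €68,470.00 = €4,655.96
Unemployment Insurance: 4% × €68,470.00 = €2,738.80
Total withheld: €14,556.61 + €4,402.62 + €4,655.96 + €2,738.80 = €26,353.99
Net pay: €68,470.00 − €26,353.99 = €42,116.01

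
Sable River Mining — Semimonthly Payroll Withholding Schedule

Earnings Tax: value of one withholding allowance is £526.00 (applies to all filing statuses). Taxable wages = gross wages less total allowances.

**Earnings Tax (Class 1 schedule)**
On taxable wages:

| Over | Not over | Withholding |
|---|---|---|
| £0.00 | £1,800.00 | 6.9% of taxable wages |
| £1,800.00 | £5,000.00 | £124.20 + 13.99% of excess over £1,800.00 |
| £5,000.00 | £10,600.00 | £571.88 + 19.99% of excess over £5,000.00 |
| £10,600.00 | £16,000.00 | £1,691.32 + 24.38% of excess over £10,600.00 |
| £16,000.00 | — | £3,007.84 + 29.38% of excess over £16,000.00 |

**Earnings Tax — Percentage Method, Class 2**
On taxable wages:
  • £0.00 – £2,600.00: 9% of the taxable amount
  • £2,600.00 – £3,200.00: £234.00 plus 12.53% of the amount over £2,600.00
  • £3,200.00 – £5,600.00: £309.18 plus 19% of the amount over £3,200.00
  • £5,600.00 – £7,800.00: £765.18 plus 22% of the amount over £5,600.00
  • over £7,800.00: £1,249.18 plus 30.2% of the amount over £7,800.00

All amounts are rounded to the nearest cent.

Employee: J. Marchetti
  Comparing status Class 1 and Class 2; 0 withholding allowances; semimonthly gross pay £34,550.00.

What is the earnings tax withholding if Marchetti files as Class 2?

Earnings Tax (Class 2): taxable = £34,550.00
  £1,249.18 + 30.2% × (£34,550.00 − £7,800.00) = £1,249.18 + 30.2% × £26,750.00 = £9,327.68

£9,327.68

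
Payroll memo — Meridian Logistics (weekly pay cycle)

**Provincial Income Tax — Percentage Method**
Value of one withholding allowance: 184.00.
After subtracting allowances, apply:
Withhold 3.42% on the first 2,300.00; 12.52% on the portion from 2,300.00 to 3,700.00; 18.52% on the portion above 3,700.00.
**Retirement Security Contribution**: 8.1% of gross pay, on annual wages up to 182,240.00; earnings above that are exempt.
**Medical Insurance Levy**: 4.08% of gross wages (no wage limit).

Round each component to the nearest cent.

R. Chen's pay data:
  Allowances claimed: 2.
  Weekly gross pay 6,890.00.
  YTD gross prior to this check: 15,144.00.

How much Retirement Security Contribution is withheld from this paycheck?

Retirement Security Contribution: 8.1% × 6,890.00 = 558.09

558.09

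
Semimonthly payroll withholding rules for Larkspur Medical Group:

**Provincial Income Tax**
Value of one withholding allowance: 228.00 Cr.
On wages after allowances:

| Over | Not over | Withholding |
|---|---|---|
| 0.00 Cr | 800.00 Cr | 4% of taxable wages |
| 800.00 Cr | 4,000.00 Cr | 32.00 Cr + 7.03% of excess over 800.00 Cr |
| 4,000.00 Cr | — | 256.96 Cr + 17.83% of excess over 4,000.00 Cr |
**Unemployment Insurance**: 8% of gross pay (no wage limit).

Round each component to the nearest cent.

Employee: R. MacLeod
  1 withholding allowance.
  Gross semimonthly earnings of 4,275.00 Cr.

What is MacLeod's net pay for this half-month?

3,667.66 Cr

Provincial Income Tax: taxable = 4,275.00 Cr − 1×228.00 Cr = 4,047.00 Cr
  256.96 Cr + 17.83% × (4,047.00 Cr − 4,000.00 Cr) = 256.96 Cr + 17.83% × 47.00 Cr = 265.34 Cr
Unemployment Insurance: 8% × 4,275.00 Cr = 342.00 Cr
Total withheld: 265.34 Cr + 342.00 Cr = 607.34 Cr
Net pay: 4,275.00 Cr − 607.34 Cr = 3,667.66 Cr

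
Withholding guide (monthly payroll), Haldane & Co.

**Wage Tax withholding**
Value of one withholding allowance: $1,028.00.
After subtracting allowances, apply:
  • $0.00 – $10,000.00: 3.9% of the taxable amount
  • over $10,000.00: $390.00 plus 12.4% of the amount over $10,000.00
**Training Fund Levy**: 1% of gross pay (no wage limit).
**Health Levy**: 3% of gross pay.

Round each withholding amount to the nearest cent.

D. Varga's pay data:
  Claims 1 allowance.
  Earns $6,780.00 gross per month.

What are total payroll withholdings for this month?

$495.53

Wage Tax: taxable = $6,780.00 − 1×$1,028.00 = $5,752.00
  3.9% × $5,752.00 = $224.33
Training Fund Levy: 1% × $6,780.00 = $67.80
Health Levy: 3% × $6,780.00 = $203.40
Total: $224.33 + $67.80 + $203.40 = $495.53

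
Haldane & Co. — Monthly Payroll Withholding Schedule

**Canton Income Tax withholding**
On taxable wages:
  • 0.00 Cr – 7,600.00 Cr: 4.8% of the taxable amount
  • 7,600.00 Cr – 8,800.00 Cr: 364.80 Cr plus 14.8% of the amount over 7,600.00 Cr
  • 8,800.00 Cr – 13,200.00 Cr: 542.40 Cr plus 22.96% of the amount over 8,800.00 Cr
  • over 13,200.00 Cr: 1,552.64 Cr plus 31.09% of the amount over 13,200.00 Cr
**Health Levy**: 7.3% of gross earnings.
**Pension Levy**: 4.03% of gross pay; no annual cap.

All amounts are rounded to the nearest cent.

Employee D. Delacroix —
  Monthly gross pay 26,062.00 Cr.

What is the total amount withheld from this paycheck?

Canton Income Tax: taxable = 26,062.00 Cr
  1,552.64 Cr + 31.09% × (26,062.00 Cr − 13,200.00 Cr) = 1,552.64 Cr + 31.09% × 12,862.00 Cr = 5,551.44 Cr
Health Levy: 7.3% × 26,062.00 Cr = 1,902.53 Cr
Pension Levy: 4.03% × 26,062.00 Cr = 1,050.30 Cr
Total: 5,551.44 Cr + 1,902.53 Cr + 1,050.30 Cr = 8,504.27 Cr

8,504.27 Cr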